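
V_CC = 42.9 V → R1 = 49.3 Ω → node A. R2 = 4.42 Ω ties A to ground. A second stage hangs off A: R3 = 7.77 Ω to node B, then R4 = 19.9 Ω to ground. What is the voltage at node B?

Node A sees R2 in parallel with the series input of stage 2, R3 + R4 = 27.67 Ω.
R2 ‖ (R3+R4) = 3.811 Ω.
First divider: V_A = V_CC · 3.811/(49.3 + 3.811) = 3.078 V.
Then the unloaded second divider: V_B = V_A × R4/(R3+R4) = 3.078 × 0.7192 = 2.214 V.

V_B ≈ 2.21 V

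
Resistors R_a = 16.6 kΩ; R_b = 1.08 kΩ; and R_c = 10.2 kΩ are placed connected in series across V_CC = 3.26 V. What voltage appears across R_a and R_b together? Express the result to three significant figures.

V ≈ 2.07 V

ΣR = 16.6 + 1.08 + 10.2 = 27.88 kΩ.
R_{R_a..R_b} = 16.6 + 1.08 = 17.68 kΩ.
Voltage divider: V = V_CC · (17.68 / 27.88) = 3.26 × 0.6341 = 2.067 V.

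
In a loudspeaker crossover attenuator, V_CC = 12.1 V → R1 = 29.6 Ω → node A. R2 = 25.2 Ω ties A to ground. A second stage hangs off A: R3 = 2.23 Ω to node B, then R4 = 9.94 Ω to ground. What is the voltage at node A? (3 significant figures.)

V_A ≈ 2.63 V

The second stage (R3 + R4 = 12.17 Ω) loads node A in parallel with R2.
R2 ‖ (R3+R4) = 8.207 Ω.
First divider: V_A = V_CC · 8.207/(29.6 + 8.207) = 2.627 V.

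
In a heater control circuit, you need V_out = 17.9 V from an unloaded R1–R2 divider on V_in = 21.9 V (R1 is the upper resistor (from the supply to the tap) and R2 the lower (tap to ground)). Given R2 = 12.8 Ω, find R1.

R1 ≈ 2.86 Ω

V_out/V_in = R2/(R1+R2) = 0.8174.
So R1 = R2 · (V_in/V_out − 1) = 12.8 × (21.9/17.9 − 1) = 12.8 × 0.2235 = 2.860 Ω.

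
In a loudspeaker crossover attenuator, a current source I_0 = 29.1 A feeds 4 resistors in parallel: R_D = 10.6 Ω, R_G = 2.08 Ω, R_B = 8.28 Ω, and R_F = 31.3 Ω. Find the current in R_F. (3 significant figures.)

I ≈ 1.28 A

ΣG = 1/10.6 + 1/2.08 + 1/8.28 + 1/31.3 = 0.7278.
Current divider: I(R_F) = I_0 · G_k/ΣG = 29.1 × (0.03195/0.7278) = 29.1 × 0.04390 = 1.277 A.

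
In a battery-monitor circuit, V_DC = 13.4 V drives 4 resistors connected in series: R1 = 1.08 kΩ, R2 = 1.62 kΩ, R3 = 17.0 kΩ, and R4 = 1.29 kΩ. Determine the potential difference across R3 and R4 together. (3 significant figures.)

Series total: ΣR = 1.08 + 1.62 + 17.0 + 1.29 = 20.99 kΩ.
R_{R3..R4} = 17.0 + 1.29 = 18.29 kΩ.
By the voltage-divider rule, V = 13.4 × 18.29/20.99 = 11.68 V.

V ≈ 11.7 V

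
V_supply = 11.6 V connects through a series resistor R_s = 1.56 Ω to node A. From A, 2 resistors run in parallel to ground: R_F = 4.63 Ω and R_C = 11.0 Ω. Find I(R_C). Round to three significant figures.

Equivalent of the parallel group: R_p = 3.258 Ω.
V_A by voltage divider: V_A = 11.6 × 3.258/(1.56 + 3.258) = 7.844 V.
Branch current I = V_A/R_C = 7.844/11.0 = 0.7131 A.

I ≈ 0.713 A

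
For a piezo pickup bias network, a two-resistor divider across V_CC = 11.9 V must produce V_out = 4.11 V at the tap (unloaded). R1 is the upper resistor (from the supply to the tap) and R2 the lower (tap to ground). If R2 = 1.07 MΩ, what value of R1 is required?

V_out/V_CC = R2/(R1+R2) = 0.3454.
So R1 = R2 · (V_CC/V_out − 1) = 1.07 × (11.9/4.11 − 1) = 1.07 × 1.895 = 2.028 MΩ.

R1 ≈ 2.03 MΩ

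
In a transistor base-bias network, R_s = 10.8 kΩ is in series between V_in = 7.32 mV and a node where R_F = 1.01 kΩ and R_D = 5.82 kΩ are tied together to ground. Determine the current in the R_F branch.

Parallel bank: R_p = 1/(1/1.01 + 1/5.82) = 0.8606 kΩ.
V_A by voltage divider: V_A = 7.32 × 0.8606/(10.8 + 0.8606) = 0.5403 mV.
I(R_F) = V_A / R_F = 0.5403/1.01 = 0.5349 µA.
(Equivalently: I_total = 0.6278 µA, then current-divider fraction G_k/ΣG = 0.8521.)

I ≈ 0.535 µA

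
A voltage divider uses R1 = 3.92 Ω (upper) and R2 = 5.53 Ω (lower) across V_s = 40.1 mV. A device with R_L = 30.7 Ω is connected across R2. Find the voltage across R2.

V_out ≈ 21.8 mV

First combine the lower leg with the load: R2 ‖ R_L = 4.686 Ω.
Then V_out = V_s · R2'/(R1 + R2') = 40.1 × 4.686/8.606 = 21.83 mV.
(Unloaded it would be 23.5 mV; the load pulls it down.)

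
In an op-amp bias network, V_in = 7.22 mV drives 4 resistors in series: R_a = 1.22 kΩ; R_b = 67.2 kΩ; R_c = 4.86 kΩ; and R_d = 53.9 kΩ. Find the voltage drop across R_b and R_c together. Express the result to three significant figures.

Total series resistance ΣR = 1.22 + 67.2 + 4.86 + 53.9 = 127.2 kΩ.
R_{R_b..R_c} = 67.2 + 4.86 = 72.06 kΩ.
By the voltage-divider rule, V = 7.22 × 72.06/127.2 = 4.091 mV.

V ≈ 4.09 mV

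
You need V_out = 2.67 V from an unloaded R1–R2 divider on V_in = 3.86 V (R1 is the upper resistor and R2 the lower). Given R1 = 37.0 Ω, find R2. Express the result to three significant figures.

R2 ≈ 83.0 Ω

V_out/V_in = R2/(R1+R2) = 0.6917.
R2 = R1 · 0.6917/(1 − 0.6917) = 83.02 Ω.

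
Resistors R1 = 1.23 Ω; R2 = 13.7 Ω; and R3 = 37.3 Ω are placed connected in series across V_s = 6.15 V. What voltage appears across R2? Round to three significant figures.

V ≈ 1.61 V

Series total: ΣR = 1.23 + 13.7 + 37.3 = 52.23 Ω.
V = V_s · R/ΣR = 6.15 × 0.2623 = 1.613 V.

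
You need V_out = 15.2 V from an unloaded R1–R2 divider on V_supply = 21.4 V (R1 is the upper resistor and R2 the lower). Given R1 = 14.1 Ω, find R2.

V_out/V_supply = R2/(R1+R2) = 0.7103.
Rearranging, R2 = R1·k/(1−k) = 14.1 × 2.452 = 34.57 Ω.

R2 ≈ 34.6 Ω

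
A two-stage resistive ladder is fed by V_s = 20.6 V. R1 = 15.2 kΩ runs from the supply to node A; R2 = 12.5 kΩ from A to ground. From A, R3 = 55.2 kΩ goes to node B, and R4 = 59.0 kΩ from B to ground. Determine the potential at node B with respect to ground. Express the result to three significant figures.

V_B ≈ 4.53 V

Node A sees R2 in parallel with the series input of stage 2, R3 + R4 = 114.2 kΩ.
R2 ‖ (R3+R4) = 11.27 kΩ.
First divider: V_A = V_s · 11.27/(15.2 + 11.27) = 8.769 V.
V_B = V_A × 0.5166 = 4.531 V.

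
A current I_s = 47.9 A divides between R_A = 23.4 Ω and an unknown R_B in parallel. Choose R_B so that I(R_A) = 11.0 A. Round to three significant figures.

R_B ≈ 6.98 Ω

The fraction through R_A equals R_B/(R_A+R_B).
With f = 0.2296, R_B = R_A · f/(1−f) = 23.4 × 0.2981 = 6.976 Ω.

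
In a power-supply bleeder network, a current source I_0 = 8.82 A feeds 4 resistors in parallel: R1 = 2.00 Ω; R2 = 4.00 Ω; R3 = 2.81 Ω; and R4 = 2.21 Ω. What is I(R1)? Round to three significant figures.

Total conductance ΣG = 1/2.00 + 1/4.00 + 1/2.81 + 1/2.21 = 1.558 (units of 1/Ω).
R1 takes the fraction G_k/ΣG = 0.5000/1.558 = 0.3209, so I = 8.82 × 0.3209 = 2.830 A.

I ≈ 2.83 A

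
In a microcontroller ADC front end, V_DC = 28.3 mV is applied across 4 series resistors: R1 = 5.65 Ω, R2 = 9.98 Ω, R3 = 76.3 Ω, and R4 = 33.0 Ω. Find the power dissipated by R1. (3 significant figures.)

Series current I = V_DC/ΣR = 28.3/124.9 = 0.2265 mA.
P = I²R = 0.05131 × 5.65 = 0.2899 µW.

P ≈ 0.290 µW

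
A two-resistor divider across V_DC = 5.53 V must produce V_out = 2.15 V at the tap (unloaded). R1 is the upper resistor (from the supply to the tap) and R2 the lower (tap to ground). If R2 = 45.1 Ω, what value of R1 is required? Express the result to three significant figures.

R1 ≈ 70.9 Ω

V_out/V_DC = R2/(R1+R2) = 0.3888.
So R1 = R2 · (V_DC/V_out − 1) = 45.1 × (5.53/2.15 − 1) = 45.1 × 1.572 = 70.90 Ω.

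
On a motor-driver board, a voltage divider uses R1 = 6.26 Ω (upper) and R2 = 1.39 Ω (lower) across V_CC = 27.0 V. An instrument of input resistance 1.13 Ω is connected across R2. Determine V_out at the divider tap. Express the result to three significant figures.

V_out ≈ 2.44 V

The load sits in parallel with R2, giving an effective lower resistance R2' = R2·R_L/(R2+R_L) = 0.6233 Ω.
Now apply the divider: V_out = 27.0 × 0.09055 = 2.445 V.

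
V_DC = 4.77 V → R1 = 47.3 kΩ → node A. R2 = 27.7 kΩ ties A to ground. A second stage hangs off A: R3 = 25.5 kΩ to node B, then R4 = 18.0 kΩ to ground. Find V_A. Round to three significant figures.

Node A sees R2 in parallel with the series input of stage 2, R3 + R4 = 43.50 kΩ.
Effective lower resistance at A: R2 ‖ 43.50 = 16.92 kΩ.
V_A = 4.77 × 16.92/(47.3 + 16.92) = 1.257 V.

V_A ≈ 1.26 V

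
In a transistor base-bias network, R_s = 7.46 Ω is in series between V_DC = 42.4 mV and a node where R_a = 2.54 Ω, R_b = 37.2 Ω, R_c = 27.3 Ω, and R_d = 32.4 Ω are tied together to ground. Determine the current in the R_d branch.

I ≈ 0.282 mA

Combine the parallel branches: R_p = (1/2.54 + 1/37.2 + 1/27.3 + 1/32.4)⁻¹ = 2.049 Ω.
Node voltage V_A = V_DC · R_p/(R_s + R_p) = 42.4 × 0.2155 = 9.136 mV.
I(R_d) = V_A / R_d = 9.136/32.4 = 0.2820 mA.
(Check via current divider: I_total = 4.459 mA; share G_k/ΣG = 0.06324 → same result.)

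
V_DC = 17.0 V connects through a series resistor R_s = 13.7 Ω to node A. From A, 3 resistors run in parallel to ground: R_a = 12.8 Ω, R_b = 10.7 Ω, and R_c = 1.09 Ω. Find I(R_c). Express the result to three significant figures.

Combine the parallel branches: R_p = (1/12.8 + 1/10.7 + 1/1.09)⁻¹ = 0.9183 Ω.
V_A by voltage divider: V_A = 17.0 × 0.9183/(13.7 + 0.9183) = 1.068 V.
Branch current I = V_A/R_c = 1.068/1.09 = 0.9797 A.

I ≈ 0.980 A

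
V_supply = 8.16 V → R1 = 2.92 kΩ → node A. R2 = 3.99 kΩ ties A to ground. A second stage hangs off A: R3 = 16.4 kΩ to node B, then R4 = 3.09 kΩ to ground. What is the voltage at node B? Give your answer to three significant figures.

The second stage (R3 + R4 = 19.49 kΩ) loads node A in parallel with R2.
R2 ‖ (R3+R4) = 3.312 kΩ.
So V_A = 8.16 × 0.5314 = 4.337 V.
V_B = V_A × 0.1585 = 0.6875 V.

V_B ≈ 0.688 V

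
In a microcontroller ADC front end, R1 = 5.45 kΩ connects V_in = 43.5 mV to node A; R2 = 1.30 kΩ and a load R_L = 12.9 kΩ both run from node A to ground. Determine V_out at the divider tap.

V_out ≈ 7.75 mV

First combine the lower leg with the load: R2 ‖ R_L = 1.181 kΩ.
Now apply the divider: V_out = 43.5 × 0.1781 = 7.747 mV.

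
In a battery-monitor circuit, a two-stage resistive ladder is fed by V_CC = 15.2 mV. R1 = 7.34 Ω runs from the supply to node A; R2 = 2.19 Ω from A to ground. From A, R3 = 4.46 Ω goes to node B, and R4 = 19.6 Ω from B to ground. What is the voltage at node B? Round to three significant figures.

Node A sees R2 in parallel with the series input of stage 2, R3 + R4 = 24.06 Ω.
R2 ‖ (R3+R4) = 2.007 Ω.
So V_A = 15.2 × 0.2147 = 3.264 mV.
Stage 2 is unloaded, so V_B = V_A · R4/(R3+R4) = 3.264 × 19.6/24.06 = 2.659 mV.

V_B ≈ 2.66 mV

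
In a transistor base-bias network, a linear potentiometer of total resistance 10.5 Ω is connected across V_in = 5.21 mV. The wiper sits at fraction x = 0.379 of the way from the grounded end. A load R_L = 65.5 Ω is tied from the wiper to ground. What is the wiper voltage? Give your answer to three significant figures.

V_out ≈ 1.90 mV

Lower segment x·R_p = 3.979 Ω; upper segment (1−x)·R_p = 6.521 Ω.
Lower segment in parallel with the load: 3.979 ‖ 65.5 = 3.752 Ω.
V_out = 5.21 × 3.752/(6.521 + 3.752) = 1.903 mV.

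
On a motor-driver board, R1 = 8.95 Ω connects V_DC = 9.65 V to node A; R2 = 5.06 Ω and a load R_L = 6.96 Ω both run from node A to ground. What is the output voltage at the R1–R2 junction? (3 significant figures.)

The load sits in parallel with R2, giving an effective lower resistance R2' = R2·R_L/(R2+R_L) = 2.930 Ω.
Then V_out = V_DC · R2'/(R1 + R2') = 9.65 × 2.930/11.88 = 2.380 V.

V_out ≈ 2.38 V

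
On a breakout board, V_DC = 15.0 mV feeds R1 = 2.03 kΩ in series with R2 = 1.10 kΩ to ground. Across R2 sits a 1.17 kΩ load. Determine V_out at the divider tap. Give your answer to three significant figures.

V_out ≈ 3.27 mV

R2 ‖ R_L = (1.10 × 1.17)/(1.10 + 1.17) = 0.5670 kΩ.
Voltage divider with the loaded lower leg: V_out = 15.0 × 0.5670/(2.03 + 0.5670) = 15.0 × 0.2183 = 3.275 mV.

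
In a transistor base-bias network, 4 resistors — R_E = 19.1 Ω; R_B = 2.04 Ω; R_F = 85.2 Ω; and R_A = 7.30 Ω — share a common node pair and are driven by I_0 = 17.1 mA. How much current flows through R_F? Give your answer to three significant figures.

I ≈ 0.290 mA

ΣG = 1/19.1 + 1/2.04 + 1/85.2 + 1/7.30 = 0.6913.
R_F takes the fraction G_k/ΣG = 0.01174/0.6913 = 0.01698, so I = 17.1 × 0.01698 = 0.2903 mA.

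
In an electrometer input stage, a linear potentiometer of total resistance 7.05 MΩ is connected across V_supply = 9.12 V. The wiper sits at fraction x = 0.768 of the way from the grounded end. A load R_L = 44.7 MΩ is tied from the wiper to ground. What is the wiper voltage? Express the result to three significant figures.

V_out ≈ 6.81 V

The pot divides into 1.636 MΩ above the wiper and 5.414 MΩ below.
Lower segment in parallel with the load: 5.414 ‖ 44.7 = 4.829 MΩ.
Then V_out = V_supply · 4.829/(1.636 + 4.829) = 6.813 V.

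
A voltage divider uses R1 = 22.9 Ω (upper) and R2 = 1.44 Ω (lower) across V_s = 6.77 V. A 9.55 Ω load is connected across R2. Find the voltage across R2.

V_out ≈ 0.351 V

R2 ‖ R_L = (1.44 × 9.55)/(1.44 + 9.55) = 1.251 Ω.
Then V_out = V_s · R2'/(R1 + R2') = 6.77 × 1.251/24.15 = 0.3508 V.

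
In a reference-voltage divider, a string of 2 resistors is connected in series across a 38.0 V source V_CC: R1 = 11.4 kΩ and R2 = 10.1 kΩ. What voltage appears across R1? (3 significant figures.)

ΣR = 11.4 + 10.1 = 21.50 kΩ.
By the voltage-divider rule, V = 38.0 × 11.40/21.50 = 20.15 V.

V ≈ 20.1 V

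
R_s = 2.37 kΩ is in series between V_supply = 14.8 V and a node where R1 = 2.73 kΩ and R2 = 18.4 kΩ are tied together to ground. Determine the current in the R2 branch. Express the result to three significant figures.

I ≈ 0.403 mA

Combine the parallel branches: R_p = (1/2.73 + 1/18.4)⁻¹ = 2.377 kΩ.
V_A by voltage divider: V_A = 14.8 × 2.377/(2.37 + 2.377) = 7.411 V.
Branch current I = V_A/R2 = 7.411/18.4 = 0.4028 mA.
(Check via current divider: I_total = 3.118 mA; share G_k/ΣG = 0.1292 → same result.)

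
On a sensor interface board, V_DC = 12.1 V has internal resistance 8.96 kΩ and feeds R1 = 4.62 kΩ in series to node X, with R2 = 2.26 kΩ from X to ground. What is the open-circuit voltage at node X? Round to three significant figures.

R1' = 8.96 + 4.62 = 13.58 kΩ (source resistance + R1).
Open-circuit (no load on X): V_th = V_DC · R2/(R1' + R2) = 12.1 × 2.26/(13.58 + 2.26) = 1.726 V.

V_th ≈ 1.73 V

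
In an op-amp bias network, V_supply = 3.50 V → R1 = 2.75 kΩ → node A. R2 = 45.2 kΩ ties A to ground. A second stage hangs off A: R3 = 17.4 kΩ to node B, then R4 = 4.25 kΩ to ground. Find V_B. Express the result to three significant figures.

Node A sees R2 in parallel with the series input of stage 2, R3 + R4 = 21.65 kΩ.
R2 ‖ (R3+R4) = 14.64 kΩ.
V_A = 3.50 × 14.64/(2.75 + 14.64) = 2.946 V.
V_B = V_A × 0.1963 = 0.5784 V.

V_B ≈ 0.578 V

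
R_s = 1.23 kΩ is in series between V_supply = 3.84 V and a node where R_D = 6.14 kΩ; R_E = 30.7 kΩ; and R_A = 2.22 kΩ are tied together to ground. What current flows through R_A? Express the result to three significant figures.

I ≈ 0.964 mA

Equivalent of the parallel group: R_p = 1.548 kΩ.
Node voltage V_A = V_supply · R_p/(R_s + R_p) = 3.84 × 0.5573 = 2.140 V.
I(R_A) = V_A / R_A = 2.140/2.22 = 0.9639 mA.
(Equivalently: I_total = 1.382 mA, then current-divider fraction G_k/ΣG = 0.6974.)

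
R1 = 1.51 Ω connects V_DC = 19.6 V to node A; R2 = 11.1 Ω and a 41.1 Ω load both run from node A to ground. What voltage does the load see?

V_out ≈ 16.7 V

R2 ‖ R_L = (11.1 × 41.1)/(11.1 + 41.1) = 8.740 Ω.
Now apply the divider: V_out = 19.6 × 0.8527 = 16.71 V.
(Unloaded it would be 17.3 V; the load pulls it down.)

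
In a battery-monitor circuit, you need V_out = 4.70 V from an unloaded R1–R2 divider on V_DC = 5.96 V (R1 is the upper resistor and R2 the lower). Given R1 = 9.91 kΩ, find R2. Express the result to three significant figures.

Required fraction k = V_out/V_DC = 0.7886.
Rearranging, R2 = R1·k/(1−k) = 9.91 × 3.730 = 36.97 kΩ.

R2 ≈ 37.0 kΩ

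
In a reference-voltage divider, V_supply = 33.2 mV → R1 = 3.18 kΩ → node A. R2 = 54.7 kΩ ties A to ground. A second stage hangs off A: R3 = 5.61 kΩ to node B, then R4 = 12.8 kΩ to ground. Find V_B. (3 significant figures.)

Node A sees R2 in parallel with the series input of stage 2, R3 + R4 = 18.41 kΩ.
R2 ‖ (R3+R4) = 13.77 kΩ.
So V_A = 33.2 × 0.8124 = 26.97 mV.
Then the unloaded second divider: V_B = V_A × R4/(R3+R4) = 26.97 × 0.6953 = 18.75 mV.

V_B ≈ 18.8 mV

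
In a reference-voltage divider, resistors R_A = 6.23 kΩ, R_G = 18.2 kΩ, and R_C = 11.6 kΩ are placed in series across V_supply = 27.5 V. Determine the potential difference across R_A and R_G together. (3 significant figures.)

V ≈ 18.6 V

Total series resistance ΣR = 6.23 + 18.2 + 11.6 = 36.03 kΩ.
R_{R_A..R_G} = 6.23 + 18.2 = 24.43 kΩ.
By the voltage-divider rule, V = 27.5 × 24.43/36.03 = 18.65 V.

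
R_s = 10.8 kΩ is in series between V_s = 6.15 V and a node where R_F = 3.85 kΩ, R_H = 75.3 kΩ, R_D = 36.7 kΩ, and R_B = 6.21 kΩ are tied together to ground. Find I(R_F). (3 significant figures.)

I ≈ 0.267 mA

Equivalent of the parallel group: R_p = 2.168 kΩ.
V_A by voltage divider: V_A = 6.15 × 2.168/(10.8 + 2.168) = 1.028 V.
Branch current I = V_A/R_F = 1.028/3.85 = 0.2670 mA.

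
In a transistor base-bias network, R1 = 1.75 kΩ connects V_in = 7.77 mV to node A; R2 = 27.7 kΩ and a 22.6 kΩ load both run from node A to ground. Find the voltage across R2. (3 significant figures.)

V_out ≈ 6.81 mV

The load sits in parallel with R2, giving an effective lower resistance R2' = R2·R_L/(R2+R_L) = 12.45 kΩ.
Now apply the divider: V_out = 7.77 × 0.8767 = 6.812 mV.
(Unloaded it would be 7.31 mV; the load pulls it down.)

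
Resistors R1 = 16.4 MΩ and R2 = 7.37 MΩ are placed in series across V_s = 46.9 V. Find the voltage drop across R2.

Series total: ΣR = 16.4 + 7.37 = 23.77 MΩ.
By the voltage-divider rule, V = 46.9 × 7.370/23.77 = 14.54 V.

V ≈ 14.5 V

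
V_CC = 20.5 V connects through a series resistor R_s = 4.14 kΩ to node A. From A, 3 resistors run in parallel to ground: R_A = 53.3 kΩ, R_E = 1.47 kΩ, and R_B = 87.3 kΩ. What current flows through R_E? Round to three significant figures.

Combine the parallel branches: R_p = (1/53.3 + 1/1.47 + 1/87.3)⁻¹ = 1.407 kΩ.
V_A = 20.5 × 1.407/5.547 = 5.201 V.
I(R_E) = V_A / R_E = 5.201/1.47 = 3.538 mA.
(Equivalently: I_total = 3.695 mA, then current-divider fraction G_k/ΣG = 0.9575.)

I ≈ 3.54 mA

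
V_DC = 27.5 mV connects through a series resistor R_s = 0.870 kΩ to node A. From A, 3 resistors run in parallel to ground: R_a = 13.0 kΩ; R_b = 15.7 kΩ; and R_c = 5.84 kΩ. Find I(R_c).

Combine the parallel branches: R_p = (1/13.0 + 1/15.7 + 1/5.84)⁻¹ = 3.207 kΩ.
V_A by voltage divider: V_A = 27.5 × 3.207/(0.870 + 3.207) = 21.63 mV.
Branch current I = V_A/R_c = 21.63/5.84 = 3.704 µA.

I ≈ 3.70 µA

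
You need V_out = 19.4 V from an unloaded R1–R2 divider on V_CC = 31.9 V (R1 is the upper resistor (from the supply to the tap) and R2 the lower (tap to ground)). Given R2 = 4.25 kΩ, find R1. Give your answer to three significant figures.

R1 ≈ 2.74 kΩ

The divider ratio is R2/(R1+R2) = 19.4/31.9 = 0.6082.
R1 = R2·(1/k − 1) = 4.25 × 0.6443 = 2.738 kΩ.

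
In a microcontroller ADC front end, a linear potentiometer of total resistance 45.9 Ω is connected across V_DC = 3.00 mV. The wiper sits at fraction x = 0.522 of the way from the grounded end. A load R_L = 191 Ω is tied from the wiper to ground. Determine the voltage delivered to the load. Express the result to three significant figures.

V_out ≈ 1.48 mV

The pot divides into 21.94 Ω above the wiper and 23.96 Ω below.
Lower segment in parallel with the load: 23.96 ‖ 191 = 21.29 Ω.
Loaded-divider output: V_out = 3.00 × 0.4925 = 1.477 mV.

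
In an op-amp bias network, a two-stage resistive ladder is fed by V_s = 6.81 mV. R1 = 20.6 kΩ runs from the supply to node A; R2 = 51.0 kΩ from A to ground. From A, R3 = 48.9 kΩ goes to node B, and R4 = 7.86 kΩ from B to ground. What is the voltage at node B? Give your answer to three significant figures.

V_B ≈ 0.534 mV

Looking into the second stage from A: R3 + R4 = 56.76 kΩ appears in parallel with R2.
R2 ‖ (R3+R4) = 26.86 kΩ.
First divider: V_A = V_s · 26.86/(20.6 + 26.86) = 3.854 mV.
Then the unloaded second divider: V_B = V_A × R4/(R3+R4) = 3.854 × 0.1385 = 0.5337 mV.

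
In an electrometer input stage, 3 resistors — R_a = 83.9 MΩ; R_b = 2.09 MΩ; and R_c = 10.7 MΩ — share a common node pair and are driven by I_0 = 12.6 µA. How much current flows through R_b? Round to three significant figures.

I ≈ 10.3 µA

Total conductance ΣG = 1/83.9 + 1/2.09 + 1/10.7 = 0.5838 (units of 1/MΩ).
By the current-divider rule, I = I_0 · G_k/ΣG = 12.6 × 0.8195 = 10.33 µA.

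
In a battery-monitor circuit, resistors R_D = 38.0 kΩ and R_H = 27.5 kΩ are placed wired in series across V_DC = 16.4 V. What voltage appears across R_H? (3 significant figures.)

Series total: ΣR = 38.0 + 27.5 = 65.50 kΩ.
Voltage divider: V = V_DC · (27.50 / 65.50) = 16.4 × 0.4198 = 6.885 V.

V ≈ 6.89 V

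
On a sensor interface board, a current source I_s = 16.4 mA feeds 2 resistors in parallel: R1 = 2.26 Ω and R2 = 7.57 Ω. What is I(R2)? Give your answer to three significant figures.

I ≈ 3.77 mA

For two parallel branches, I_k = I_s · (other R)/(sum of R).
So I = 16.4 × 2.26/9.830 = 3.770 mA.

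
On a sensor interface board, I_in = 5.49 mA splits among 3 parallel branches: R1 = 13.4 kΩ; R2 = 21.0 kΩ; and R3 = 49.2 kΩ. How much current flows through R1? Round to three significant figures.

I ≈ 2.87 mA

Total conductance ΣG = 1/13.4 + 1/21.0 + 1/49.2 = 0.1426 (units of 1/kΩ).
Current divider: I(R1) = I_in · G_k/ΣG = 5.49 × (0.07463/0.1426) = 5.49 × 0.5234 = 2.874 mA.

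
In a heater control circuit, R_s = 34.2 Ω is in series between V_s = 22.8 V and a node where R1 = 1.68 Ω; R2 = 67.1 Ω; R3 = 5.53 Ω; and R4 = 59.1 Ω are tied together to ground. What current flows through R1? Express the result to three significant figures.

Equivalent of the parallel group: R_p = 1.238 Ω.
Node voltage V_A = V_s · R_p/(R_s + R_p) = 22.8 × 0.03493 = 0.7964 V.
Branch current I = V_A/R1 = 0.7964/1.68 = 0.4740 A.

I ≈ 0.474 A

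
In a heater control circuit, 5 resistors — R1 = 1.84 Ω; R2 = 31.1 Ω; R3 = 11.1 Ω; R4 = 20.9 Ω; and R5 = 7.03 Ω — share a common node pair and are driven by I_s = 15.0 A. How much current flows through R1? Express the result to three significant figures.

I ≈ 9.53 A

Conductances: ΣG = 1/1.84 + 1/31.1 + 1/11.1 + 1/20.9 + 1/7.03 = 0.8558 (1/Ω).
R1 takes the fraction G_k/ΣG = 0.5435/0.8558 = 0.6350, so I = 15.0 × 0.6350 = 9.526 A.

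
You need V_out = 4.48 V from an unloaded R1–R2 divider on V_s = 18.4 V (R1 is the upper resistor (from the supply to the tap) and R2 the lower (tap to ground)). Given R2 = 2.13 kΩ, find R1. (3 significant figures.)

R1 ≈ 6.62 kΩ

The divider ratio is R2/(R1+R2) = 4.48/18.4 = 0.2435.
R1 = R2·(1/k − 1) = 2.13 × 3.107 = 6.618 kΩ.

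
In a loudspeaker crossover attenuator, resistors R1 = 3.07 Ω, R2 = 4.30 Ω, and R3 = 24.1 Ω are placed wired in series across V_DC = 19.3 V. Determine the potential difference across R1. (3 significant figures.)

V ≈ 1.88 V

Series total: ΣR = 3.07 + 4.30 + 24.1 = 31.47 Ω.
Voltage divider: V = V_DC · (3.070 / 31.47) = 19.3 × 0.09755 = 1.883 V.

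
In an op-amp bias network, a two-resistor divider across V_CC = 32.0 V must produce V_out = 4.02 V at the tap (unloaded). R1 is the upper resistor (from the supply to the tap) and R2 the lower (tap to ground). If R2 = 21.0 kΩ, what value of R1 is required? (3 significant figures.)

R1 ≈ 146 kΩ

The divider ratio is R2/(R1+R2) = 4.02/32.0 = 0.1256.
So R1 = R2 · (V_CC/V_out − 1) = 21.0 × (32.0/4.02 − 1) = 21.0 × 6.960 = 146.2 kΩ.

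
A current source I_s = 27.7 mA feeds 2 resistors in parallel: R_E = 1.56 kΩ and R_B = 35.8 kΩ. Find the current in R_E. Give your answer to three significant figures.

With just two branches, the current splits inversely with resistance.
So I = 27.7 × 35.8/37.36 = 26.54 mA.

I ≈ 26.5 mA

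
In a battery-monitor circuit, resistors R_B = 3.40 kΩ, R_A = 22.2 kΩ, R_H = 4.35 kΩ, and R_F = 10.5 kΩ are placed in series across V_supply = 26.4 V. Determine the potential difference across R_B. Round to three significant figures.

V ≈ 2.22 V

Series total: ΣR = 3.40 + 22.2 + 4.35 + 10.5 = 40.45 kΩ.
By the voltage-divider rule, V = 26.4 × 3.400/40.45 = 2.219 V.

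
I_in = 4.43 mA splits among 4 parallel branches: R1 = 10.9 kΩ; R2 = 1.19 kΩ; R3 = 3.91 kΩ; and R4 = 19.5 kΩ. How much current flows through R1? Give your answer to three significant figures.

ΣG = 1/10.9 + 1/1.19 + 1/3.91 + 1/19.5 = 1.239.
R1 takes the fraction G_k/ΣG = 0.09174/1.239 = 0.07404, so I = 4.43 × 0.07404 = 0.3280 mA.

I ≈ 0.328 mA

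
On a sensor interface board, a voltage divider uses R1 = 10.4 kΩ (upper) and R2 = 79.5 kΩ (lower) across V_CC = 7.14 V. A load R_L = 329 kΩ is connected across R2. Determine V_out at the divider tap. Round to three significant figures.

V_out ≈ 6.14 V

The load sits in parallel with R2, giving an effective lower resistance R2' = R2·R_L/(R2+R_L) = 64.03 kΩ.
Voltage divider with the loaded lower leg: V_out = 7.14 × 64.03/(10.4 + 64.03) = 7.14 × 0.8603 = 6.142 V.
(Unloaded it would be 6.31 V; the load pulls it down.)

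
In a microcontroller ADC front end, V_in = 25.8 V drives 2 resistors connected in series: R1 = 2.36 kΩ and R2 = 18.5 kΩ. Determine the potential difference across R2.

ΣR = 2.36 + 18.5 = 20.86 kΩ.
Voltage divider: V = V_in · (18.50 / 20.86) = 25.8 × 0.8869 = 22.88 V.

V ≈ 22.9 V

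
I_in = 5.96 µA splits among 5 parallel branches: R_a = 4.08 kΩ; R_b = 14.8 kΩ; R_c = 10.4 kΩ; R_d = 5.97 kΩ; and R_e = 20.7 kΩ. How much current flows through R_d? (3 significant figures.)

Total conductance ΣG = 1/4.08 + 1/14.8 + 1/10.4 + 1/5.97 + 1/20.7 = 0.6246 (units of 1/kΩ).
R_d takes the fraction G_k/ΣG = 0.1675/0.6246 = 0.2682, so I = 5.96 × 0.2682 = 1.598 µA.

I ≈ 1.60 µA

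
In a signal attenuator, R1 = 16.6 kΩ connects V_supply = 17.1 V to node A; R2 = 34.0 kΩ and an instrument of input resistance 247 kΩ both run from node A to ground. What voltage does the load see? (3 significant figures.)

V_out ≈ 11.0 V

First combine the lower leg with the load: R2 ‖ R_L = 29.89 kΩ.
Voltage divider with the loaded lower leg: V_out = 17.1 × 29.89/(16.6 + 29.89) = 17.1 × 0.6429 = 10.99 V.
(Unloaded it would be 11.5 V; the load pulls it down.)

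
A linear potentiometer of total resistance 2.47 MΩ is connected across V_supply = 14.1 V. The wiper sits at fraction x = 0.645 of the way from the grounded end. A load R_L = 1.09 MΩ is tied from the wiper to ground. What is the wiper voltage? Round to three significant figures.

Lower segment x·R_p = 1.593 MΩ; upper segment (1−x)·R_p = 0.8769 MΩ.
R_L loads the lower segment: effective lower R = 0.6472 MΩ.
Then V_out = V_supply · 0.6472/(0.8769 + 0.6472) = 5.988 V.
(Unloaded: V_out = x·V_supply = 9.09 V.)

V_out ≈ 5.99 V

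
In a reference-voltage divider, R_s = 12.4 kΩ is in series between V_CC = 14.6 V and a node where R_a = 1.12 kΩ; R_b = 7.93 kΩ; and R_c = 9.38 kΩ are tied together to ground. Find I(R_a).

Equivalent of the parallel group: R_p = 0.8884 kΩ.
Node voltage V_A = V_CC · R_p/(R_s + R_p) = 14.6 × 0.06686 = 0.9761 V.
I(R_a) = V_A / R_a = 0.9761/1.12 = 0.8715 mA.

I ≈ 0.872 mA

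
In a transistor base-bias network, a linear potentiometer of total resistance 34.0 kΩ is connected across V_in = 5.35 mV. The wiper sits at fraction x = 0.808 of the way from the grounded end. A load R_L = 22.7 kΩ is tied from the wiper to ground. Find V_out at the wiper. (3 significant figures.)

Lower segment x·R_p = 27.47 kΩ; upper segment (1−x)·R_p = 6.528 kΩ.
R_L loads the lower segment: effective lower R = 12.43 kΩ.
Then V_out = V_in · 12.43/(6.528 + 12.43) = 3.508 mV.
(Unloaded: V_out = x·V_in = 4.32 mV.)

V_out ≈ 3.51 mV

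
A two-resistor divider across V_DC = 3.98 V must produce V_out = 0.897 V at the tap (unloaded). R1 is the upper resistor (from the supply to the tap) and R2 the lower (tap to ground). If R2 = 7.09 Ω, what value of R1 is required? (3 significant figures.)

R1 ≈ 24.4 Ω

The divider ratio is R2/(R1+R2) = 0.897/3.98 = 0.2254.
Rearranging, R1 = R2·(1−k)/k = 7.09 × 3.437 = 24.37 Ω.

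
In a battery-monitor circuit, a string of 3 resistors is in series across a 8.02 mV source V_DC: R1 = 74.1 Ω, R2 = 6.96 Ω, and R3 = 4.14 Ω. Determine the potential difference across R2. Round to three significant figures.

Total series resistance ΣR = 74.1 + 6.96 + 4.14 = 85.20 Ω.
V = V_DC · R/ΣR = 8.02 × 0.08169 = 0.6552 mV.

V ≈ 0.655 mV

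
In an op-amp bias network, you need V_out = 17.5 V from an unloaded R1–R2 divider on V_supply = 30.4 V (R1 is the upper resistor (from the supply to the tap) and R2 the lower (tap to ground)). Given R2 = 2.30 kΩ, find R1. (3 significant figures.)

V_out/V_supply = R2/(R1+R2) = 0.5757.
Rearranging, R1 = R2·(1−k)/k = 2.30 × 0.7371 = 1.695 kΩ.

R1 ≈ 1.70 kΩ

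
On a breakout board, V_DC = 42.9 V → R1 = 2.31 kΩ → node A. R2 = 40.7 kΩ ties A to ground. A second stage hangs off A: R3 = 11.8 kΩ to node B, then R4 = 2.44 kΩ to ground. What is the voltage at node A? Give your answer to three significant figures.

Node A sees R2 in parallel with the series input of stage 2, R3 + R4 = 14.24 kΩ.
R2 ‖ (R3+R4) = 10.55 kΩ.
V_A = 42.9 × 10.55/(2.31 + 10.55) = 35.19 V.

V_A ≈ 35.2 V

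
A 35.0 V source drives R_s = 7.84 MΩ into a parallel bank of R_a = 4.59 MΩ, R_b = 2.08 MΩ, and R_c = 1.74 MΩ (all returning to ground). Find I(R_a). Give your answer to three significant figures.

Equivalent of the parallel group: R_p = 0.7853 MΩ.
V_A by voltage divider: V_A = 35.0 × 0.7853/(7.84 + 0.7853) = 3.187 V.
I(R_a) = V_A / R_a = 3.187/4.59 = 0.6943 µA.
(Equivalently: I_total = 4.058 µA, then current-divider fraction G_k/ΣG = 0.1711.)

I ≈ 0.694 µA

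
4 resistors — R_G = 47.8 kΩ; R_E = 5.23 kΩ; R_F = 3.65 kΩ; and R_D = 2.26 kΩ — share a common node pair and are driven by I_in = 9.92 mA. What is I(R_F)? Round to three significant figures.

I ≈ 2.93 mA

ΣG = 1/47.8 + 1/5.23 + 1/3.65 + 1/2.26 = 0.9286.
Current divider: I(R_F) = I_in · G_k/ΣG = 9.92 × (0.2740/0.9286) = 9.92 × 0.2950 = 2.927 mA.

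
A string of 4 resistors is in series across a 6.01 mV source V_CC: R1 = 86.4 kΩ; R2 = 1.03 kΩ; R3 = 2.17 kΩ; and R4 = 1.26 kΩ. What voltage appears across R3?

V ≈ 0.144 mV

ΣR = 86.4 + 1.03 + 2.17 + 1.26 = 90.86 kΩ.
By the voltage-divider rule, V = 6.01 × 2.170/90.86 = 0.1435 mV.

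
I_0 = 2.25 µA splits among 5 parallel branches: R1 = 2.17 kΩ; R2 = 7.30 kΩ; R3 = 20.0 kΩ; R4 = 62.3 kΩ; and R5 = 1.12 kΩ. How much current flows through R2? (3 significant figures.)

Conductances: ΣG = 1/2.17 + 1/7.30 + 1/20.0 + 1/62.3 + 1/1.12 = 1.557 (1/kΩ).
Current divider: I(R2) = I_0 · G_k/ΣG = 2.25 × (0.1370/1.557) = 2.25 × 0.08800 = 0.1980 µA.

I ≈ 0.198 µA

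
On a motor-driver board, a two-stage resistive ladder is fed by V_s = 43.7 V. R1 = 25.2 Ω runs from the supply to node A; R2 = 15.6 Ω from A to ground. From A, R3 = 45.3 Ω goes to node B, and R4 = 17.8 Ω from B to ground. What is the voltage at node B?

V_B ≈ 4.09 V

Node A sees R2 in parallel with the series input of stage 2, R3 + R4 = 63.10 Ω.
R2 ‖ (R3+R4) = 12.51 Ω.
V_A = 43.7 × 12.51/(25.2 + 12.51) = 14.50 V.
Stage 2 is unloaded, so V_B = V_A · R4/(R3+R4) = 14.50 × 17.8/63.10 = 4.089 V.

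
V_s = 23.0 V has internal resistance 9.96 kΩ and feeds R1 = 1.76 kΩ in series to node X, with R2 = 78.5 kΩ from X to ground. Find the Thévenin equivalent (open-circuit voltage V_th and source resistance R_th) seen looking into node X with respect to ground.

V_th ≈ 20.0 V, R_th ≈ 10.2 kΩ

R1' = 9.96 + 1.76 = 11.72 kΩ (source resistance + R1).
With X open, the divider is unloaded: V_th = 23.0 × 78.5/90.22 = 20.01 V.
With V_s suppressed (replaced by a short), R_th = R1' ‖ R2 = (11.72 × 78.5)/(11.72 + 78.5) = 10.20 kΩ.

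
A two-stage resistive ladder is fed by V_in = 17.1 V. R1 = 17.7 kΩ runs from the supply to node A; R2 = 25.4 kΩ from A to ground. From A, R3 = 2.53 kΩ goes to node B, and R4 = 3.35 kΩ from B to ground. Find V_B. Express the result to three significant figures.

V_B ≈ 2.07 V

Node A sees R2 in parallel with the series input of stage 2, R3 + R4 = 5.880 kΩ.
Effective lower resistance at A: R2 ‖ 5.880 = 4.775 kΩ.
So V_A = 17.1 × 0.2124 = 3.633 V.
Stage 2 is unloaded, so V_B = V_A · R4/(R3+R4) = 3.633 × 3.35/5.880 = 2.070 V.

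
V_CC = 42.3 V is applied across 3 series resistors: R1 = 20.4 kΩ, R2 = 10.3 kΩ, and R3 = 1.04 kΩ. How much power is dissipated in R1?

P ≈ 36.2 mW

Series current I = V_CC/ΣR = 42.3/31.74 = 1.333 mA.
P = I²R = 1.776 × 20.4 = 36.23 mW.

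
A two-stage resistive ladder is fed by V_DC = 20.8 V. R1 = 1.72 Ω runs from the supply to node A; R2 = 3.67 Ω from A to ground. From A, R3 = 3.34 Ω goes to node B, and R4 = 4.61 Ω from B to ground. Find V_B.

V_B ≈ 7.16 V

The second stage (R3 + R4 = 7.950 Ω) loads node A in parallel with R2.
Effective lower resistance at A: R2 ‖ 7.950 = 2.511 Ω.
First divider: V_A = V_DC · 2.511/(1.72 + 2.511) = 12.34 V.
Then the unloaded second divider: V_B = V_A × R4/(R3+R4) = 12.34 × 0.5799 = 7.158 V.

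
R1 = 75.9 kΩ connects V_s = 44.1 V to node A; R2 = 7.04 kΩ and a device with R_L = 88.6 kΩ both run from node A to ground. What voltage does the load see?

First combine the lower leg with the load: R2 ‖ R_L = 6.522 kΩ.
Then V_out = V_s · R2'/(R1 + R2') = 44.1 × 6.522/82.42 = 3.490 V.

V_out ≈ 3.49 V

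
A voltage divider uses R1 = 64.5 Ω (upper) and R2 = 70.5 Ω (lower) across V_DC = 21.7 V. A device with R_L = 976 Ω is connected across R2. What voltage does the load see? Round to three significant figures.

R2 ‖ R_L = (70.5 × 976)/(70.5 + 976) = 65.75 Ω.
Then V_out = V_DC · R2'/(R1 + R2') = 21.7 × 65.75/130.3 = 10.95 V.

V_out ≈ 11.0 V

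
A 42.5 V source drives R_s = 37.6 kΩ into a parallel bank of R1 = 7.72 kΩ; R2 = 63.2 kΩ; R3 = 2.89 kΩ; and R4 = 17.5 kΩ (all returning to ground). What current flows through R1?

I ≈ 0.255 mA

Combine the parallel branches: R_p = (1/7.72 + 1/63.2 + 1/2.89 + 1/17.5)⁻¹ = 1.823 kΩ.
V_A by voltage divider: V_A = 42.5 × 1.823/(37.6 + 1.823) = 1.965 V.
I(R1) = V_A / R1 = 1.965/7.72 = 0.2546 mA.
(Equivalently: I_total = 1.078 mA, then current-divider fraction G_k/ΣG = 0.2362.)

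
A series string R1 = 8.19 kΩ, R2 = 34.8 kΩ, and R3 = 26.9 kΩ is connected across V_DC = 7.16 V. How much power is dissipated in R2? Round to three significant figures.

P ≈ 0.365 mW

The common current is I = 7.16/69.89 = 0.1024 mA.
P = I²R = 0.01050 × 34.8 = 0.3652 mW.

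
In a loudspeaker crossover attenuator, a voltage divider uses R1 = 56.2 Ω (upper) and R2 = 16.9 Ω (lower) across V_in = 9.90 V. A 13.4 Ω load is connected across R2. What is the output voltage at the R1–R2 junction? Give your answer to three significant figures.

V_out ≈ 1.16 V

The load sits in parallel with R2, giving an effective lower resistance R2' = R2·R_L/(R2+R_L) = 7.474 Ω.
Then V_out = V_in · R2'/(R1 + R2') = 9.90 × 7.474/63.67 = 1.162 V.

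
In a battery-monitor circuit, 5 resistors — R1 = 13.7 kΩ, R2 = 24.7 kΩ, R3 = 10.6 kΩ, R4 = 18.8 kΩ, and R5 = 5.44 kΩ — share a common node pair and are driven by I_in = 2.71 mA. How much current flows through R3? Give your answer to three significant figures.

I ≈ 0.575 mA

Total conductance ΣG = 1/13.7 + 1/24.7 + 1/10.6 + 1/18.8 + 1/5.44 = 0.4448 (units of 1/kΩ).
R3 takes the fraction G_k/ΣG = 0.09434/0.4448 = 0.2121, so I = 2.71 × 0.2121 = 0.5747 mA.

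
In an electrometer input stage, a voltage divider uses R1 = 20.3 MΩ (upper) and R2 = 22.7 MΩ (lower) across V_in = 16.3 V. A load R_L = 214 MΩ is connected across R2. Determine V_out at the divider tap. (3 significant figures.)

The load sits in parallel with R2, giving an effective lower resistance R2' = R2·R_L/(R2+R_L) = 20.52 MΩ.
Now apply the divider: V_out = 16.3 × 0.5027 = 8.195 V.
(Unloaded it would be 8.60 V; the load pulls it down.)

V_out ≈ 8.19 V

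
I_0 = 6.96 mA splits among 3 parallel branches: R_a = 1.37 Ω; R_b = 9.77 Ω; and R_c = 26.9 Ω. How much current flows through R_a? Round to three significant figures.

I ≈ 5.84 mA

ΣG = 1/1.37 + 1/9.77 + 1/26.9 = 0.8695.
R_a takes the fraction G_k/ΣG = 0.7299/0.8695 = 0.8395, so I = 6.96 × 0.8395 = 5.843 mA.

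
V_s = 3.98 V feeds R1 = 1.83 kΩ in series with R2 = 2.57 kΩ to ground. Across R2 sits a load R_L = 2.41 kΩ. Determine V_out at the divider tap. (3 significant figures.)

The load sits in parallel with R2, giving an effective lower resistance R2' = R2·R_L/(R2+R_L) = 1.244 kΩ.
Then V_out = V_s · R2'/(R1 + R2') = 3.98 × 1.244/3.074 = 1.610 V.
(Unloaded it would be 2.32 V; the load pulls it down.)

V_out ≈ 1.61 V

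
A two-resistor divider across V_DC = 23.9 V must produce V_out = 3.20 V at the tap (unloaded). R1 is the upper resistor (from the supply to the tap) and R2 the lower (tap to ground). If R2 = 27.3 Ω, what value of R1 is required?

The divider ratio is R2/(R1+R2) = 3.20/23.9 = 0.1339.
Rearranging, R1 = R2·(1−k)/k = 27.3 × 6.469 = 176.6 Ω.

R1 ≈ 177 Ω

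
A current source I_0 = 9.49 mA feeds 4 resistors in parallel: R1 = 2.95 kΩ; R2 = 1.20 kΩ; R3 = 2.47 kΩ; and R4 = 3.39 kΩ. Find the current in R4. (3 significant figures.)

I ≈ 1.50 mA

Conductances: ΣG = 1/2.95 + 1/1.20 + 1/2.47 + 1/3.39 = 1.872 (1/kΩ).
Current divider: I(R4) = I_0 · G_k/ΣG = 9.49 × (0.2950/1.872) = 9.49 × 0.1576 = 1.495 mA.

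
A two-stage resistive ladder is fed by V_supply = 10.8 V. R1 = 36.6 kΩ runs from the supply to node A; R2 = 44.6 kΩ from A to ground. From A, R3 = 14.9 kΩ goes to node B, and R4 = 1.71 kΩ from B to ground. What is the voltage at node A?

V_A ≈ 2.68 V

Node A sees R2 in parallel with the series input of stage 2, R3 + R4 = 16.61 kΩ.
Effective lower resistance at A: R2 ‖ 16.61 = 12.10 kΩ.
First divider: V_A = V_supply · 12.10/(36.6 + 12.10) = 2.684 V.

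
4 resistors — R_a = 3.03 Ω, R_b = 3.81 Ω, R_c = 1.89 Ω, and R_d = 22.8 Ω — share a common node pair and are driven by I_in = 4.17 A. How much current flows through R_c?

ΣG = 1/3.03 + 1/3.81 + 1/1.89 + 1/22.8 = 1.165.
R_c takes the fraction G_k/ΣG = 0.5291/1.165 = 0.4540, so I = 4.17 × 0.4540 = 1.893 A.

I ≈ 1.89 A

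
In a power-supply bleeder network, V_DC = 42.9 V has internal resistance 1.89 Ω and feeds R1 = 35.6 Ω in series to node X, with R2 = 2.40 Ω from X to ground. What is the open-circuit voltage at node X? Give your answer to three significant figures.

R1' = 1.89 + 35.6 = 37.49 Ω (source resistance + R1).
With X open, the divider is unloaded: V_th = 42.9 × 2.40/39.89 = 2.581 V.

V_th ≈ 2.58 V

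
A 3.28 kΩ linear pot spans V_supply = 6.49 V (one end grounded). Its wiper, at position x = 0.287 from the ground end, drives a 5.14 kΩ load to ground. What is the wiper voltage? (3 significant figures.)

V_out ≈ 1.65 V

The pot divides into 2.339 kΩ above the wiper and 0.9414 kΩ below.
(x·R_p) ‖ R_L = 0.7956 kΩ.
Then V_out = V_supply · 0.7956/(2.339 + 0.7956) = 1.647 V.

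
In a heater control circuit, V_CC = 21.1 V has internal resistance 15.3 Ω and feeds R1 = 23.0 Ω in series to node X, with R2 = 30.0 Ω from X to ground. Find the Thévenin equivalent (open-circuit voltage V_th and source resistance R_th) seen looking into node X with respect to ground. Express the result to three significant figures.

V_th ≈ 9.27 V, R_th ≈ 16.8 Ω

R1' = 15.3 + 23.0 = 38.30 Ω (source resistance + R1).
V_th is the unloaded tap voltage: V_CC · R2/(R1'+R2) = 21.1 × 0.4392 = 9.268 V.
With V_CC suppressed (replaced by a short), R_th = R1' ‖ R2 = (38.30 × 30.0)/(38.30 + 30.0) = 16.82 Ω.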